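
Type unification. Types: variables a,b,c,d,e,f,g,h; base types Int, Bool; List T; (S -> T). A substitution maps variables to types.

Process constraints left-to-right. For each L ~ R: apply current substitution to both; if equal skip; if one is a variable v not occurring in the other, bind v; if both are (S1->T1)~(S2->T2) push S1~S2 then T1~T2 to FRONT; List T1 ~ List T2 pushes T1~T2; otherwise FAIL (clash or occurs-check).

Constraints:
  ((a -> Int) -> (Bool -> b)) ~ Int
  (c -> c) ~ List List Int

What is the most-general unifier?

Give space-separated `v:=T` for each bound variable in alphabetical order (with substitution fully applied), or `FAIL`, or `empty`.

Answer: FAIL

Derivation:
step 1: unify ((a -> Int) -> (Bool -> b)) ~ Int  [subst: {-} | 1 pending]
  clash: ((a -> Int) -> (Bool -> b)) vs Int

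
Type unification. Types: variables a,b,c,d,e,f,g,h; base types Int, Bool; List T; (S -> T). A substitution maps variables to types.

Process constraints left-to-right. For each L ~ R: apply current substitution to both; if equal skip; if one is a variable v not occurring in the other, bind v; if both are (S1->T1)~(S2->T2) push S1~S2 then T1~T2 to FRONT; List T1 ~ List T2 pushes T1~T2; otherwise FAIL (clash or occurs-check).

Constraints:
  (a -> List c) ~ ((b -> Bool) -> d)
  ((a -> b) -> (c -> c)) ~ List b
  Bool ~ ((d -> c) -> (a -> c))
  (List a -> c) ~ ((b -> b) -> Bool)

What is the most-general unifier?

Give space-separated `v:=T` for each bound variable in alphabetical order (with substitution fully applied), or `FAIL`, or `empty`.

Answer: FAIL

Derivation:
step 1: unify (a -> List c) ~ ((b -> Bool) -> d)  [subst: {-} | 3 pending]
  -> decompose arrow: push a~(b -> Bool), List c~d
step 2: unify a ~ (b -> Bool)  [subst: {-} | 4 pending]
  bind a := (b -> Bool)
step 3: unify List c ~ d  [subst: {a:=(b -> Bool)} | 3 pending]
  bind d := List c
step 4: unify (((b -> Bool) -> b) -> (c -> c)) ~ List b  [subst: {a:=(b -> Bool), d:=List c} | 2 pending]
  clash: (((b -> Bool) -> b) -> (c -> c)) vs List b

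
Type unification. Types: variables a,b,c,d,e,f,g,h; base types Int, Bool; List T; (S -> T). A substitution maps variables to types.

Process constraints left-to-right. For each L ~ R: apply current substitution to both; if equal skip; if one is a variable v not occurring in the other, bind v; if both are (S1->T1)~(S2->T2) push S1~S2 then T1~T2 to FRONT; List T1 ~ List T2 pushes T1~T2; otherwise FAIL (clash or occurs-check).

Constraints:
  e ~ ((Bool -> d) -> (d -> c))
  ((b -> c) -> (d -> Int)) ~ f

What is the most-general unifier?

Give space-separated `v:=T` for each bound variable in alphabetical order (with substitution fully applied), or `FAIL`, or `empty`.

Answer: e:=((Bool -> d) -> (d -> c)) f:=((b -> c) -> (d -> Int))

Derivation:
step 1: unify e ~ ((Bool -> d) -> (d -> c))  [subst: {-} | 1 pending]
  bind e := ((Bool -> d) -> (d -> c))
step 2: unify ((b -> c) -> (d -> Int)) ~ f  [subst: {e:=((Bool -> d) -> (d -> c))} | 0 pending]
  bind f := ((b -> c) -> (d -> Int))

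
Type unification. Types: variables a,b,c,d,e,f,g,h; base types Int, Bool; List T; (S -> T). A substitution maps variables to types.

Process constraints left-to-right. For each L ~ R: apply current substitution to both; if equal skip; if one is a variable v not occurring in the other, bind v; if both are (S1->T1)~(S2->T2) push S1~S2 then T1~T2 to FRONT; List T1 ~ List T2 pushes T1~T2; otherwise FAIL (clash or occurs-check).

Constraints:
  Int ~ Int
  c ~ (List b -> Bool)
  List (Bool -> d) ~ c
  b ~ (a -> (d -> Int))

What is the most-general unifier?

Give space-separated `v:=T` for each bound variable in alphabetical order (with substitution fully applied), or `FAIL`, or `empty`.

step 1: unify Int ~ Int  [subst: {-} | 3 pending]
  -> identical, skip
step 2: unify c ~ (List b -> Bool)  [subst: {-} | 2 pending]
  bind c := (List b -> Bool)
step 3: unify List (Bool -> d) ~ (List b -> Bool)  [subst: {c:=(List b -> Bool)} | 1 pending]
  clash: List (Bool -> d) vs (List b -> Bool)

Answer: FAIL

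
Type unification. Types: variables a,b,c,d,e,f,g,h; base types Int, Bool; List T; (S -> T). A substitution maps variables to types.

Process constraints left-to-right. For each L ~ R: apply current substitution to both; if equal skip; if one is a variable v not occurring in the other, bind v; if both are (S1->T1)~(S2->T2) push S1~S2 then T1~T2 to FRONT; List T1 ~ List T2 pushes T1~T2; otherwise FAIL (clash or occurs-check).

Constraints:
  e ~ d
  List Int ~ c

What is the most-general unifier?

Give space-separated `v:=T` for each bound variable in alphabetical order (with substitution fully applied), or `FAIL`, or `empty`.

Answer: c:=List Int e:=d

Derivation:
step 1: unify e ~ d  [subst: {-} | 1 pending]
  bind e := d
step 2: unify List Int ~ c  [subst: {e:=d} | 0 pending]
  bind c := List Int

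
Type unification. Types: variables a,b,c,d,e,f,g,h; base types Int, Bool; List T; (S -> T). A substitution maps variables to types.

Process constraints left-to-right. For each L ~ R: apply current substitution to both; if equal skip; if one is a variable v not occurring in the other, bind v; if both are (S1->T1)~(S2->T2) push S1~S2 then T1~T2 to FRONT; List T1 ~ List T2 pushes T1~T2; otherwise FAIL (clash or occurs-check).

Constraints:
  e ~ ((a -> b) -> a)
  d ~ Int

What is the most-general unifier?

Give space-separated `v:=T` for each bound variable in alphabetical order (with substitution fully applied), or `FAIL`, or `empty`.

step 1: unify e ~ ((a -> b) -> a)  [subst: {-} | 1 pending]
  bind e := ((a -> b) -> a)
step 2: unify d ~ Int  [subst: {e:=((a -> b) -> a)} | 0 pending]
  bind d := Int

Answer: d:=Int e:=((a -> b) -> a)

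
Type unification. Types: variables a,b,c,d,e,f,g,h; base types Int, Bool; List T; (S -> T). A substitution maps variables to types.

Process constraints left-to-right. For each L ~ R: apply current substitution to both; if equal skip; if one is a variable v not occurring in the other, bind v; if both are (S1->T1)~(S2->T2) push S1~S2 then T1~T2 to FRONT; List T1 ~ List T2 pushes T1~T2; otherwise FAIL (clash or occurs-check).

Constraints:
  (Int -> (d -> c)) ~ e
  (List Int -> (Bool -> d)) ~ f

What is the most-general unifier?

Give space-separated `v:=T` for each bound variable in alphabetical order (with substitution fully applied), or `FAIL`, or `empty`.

Answer: e:=(Int -> (d -> c)) f:=(List Int -> (Bool -> d))

Derivation:
step 1: unify (Int -> (d -> c)) ~ e  [subst: {-} | 1 pending]
  bind e := (Int -> (d -> c))
step 2: unify (List Int -> (Bool -> d)) ~ f  [subst: {e:=(Int -> (d -> c))} | 0 pending]
  bind f := (List Int -> (Bool -> d))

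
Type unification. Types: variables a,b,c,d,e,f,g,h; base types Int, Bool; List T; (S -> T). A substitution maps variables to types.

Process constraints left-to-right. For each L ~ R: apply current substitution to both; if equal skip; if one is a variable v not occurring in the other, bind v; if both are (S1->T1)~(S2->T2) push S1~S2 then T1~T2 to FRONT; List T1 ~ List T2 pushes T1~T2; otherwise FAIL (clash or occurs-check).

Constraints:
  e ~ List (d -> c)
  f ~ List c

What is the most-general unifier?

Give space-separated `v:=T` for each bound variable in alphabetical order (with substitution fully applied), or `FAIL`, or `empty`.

step 1: unify e ~ List (d -> c)  [subst: {-} | 1 pending]
  bind e := List (d -> c)
step 2: unify f ~ List c  [subst: {e:=List (d -> c)} | 0 pending]
  bind f := List c

Answer: e:=List (d -> c) f:=List c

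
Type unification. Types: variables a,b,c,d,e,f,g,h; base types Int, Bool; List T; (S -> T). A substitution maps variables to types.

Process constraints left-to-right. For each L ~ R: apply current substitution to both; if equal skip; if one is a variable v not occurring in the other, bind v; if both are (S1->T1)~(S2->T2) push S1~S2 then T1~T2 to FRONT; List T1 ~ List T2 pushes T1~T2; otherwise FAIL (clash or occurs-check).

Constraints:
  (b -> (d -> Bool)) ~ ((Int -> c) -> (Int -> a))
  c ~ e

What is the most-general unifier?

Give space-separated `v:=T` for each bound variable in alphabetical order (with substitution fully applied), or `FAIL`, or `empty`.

step 1: unify (b -> (d -> Bool)) ~ ((Int -> c) -> (Int -> a))  [subst: {-} | 1 pending]
  -> decompose arrow: push b~(Int -> c), (d -> Bool)~(Int -> a)
step 2: unify b ~ (Int -> c)  [subst: {-} | 2 pending]
  bind b := (Int -> c)
step 3: unify (d -> Bool) ~ (Int -> a)  [subst: {b:=(Int -> c)} | 1 pending]
  -> decompose arrow: push d~Int, Bool~a
step 4: unify d ~ Int  [subst: {b:=(Int -> c)} | 2 pending]
  bind d := Int
step 5: unify Bool ~ a  [subst: {b:=(Int -> c), d:=Int} | 1 pending]
  bind a := Bool
step 6: unify c ~ e  [subst: {b:=(Int -> c), d:=Int, a:=Bool} | 0 pending]
  bind c := e

Answer: a:=Bool b:=(Int -> e) c:=e d:=Int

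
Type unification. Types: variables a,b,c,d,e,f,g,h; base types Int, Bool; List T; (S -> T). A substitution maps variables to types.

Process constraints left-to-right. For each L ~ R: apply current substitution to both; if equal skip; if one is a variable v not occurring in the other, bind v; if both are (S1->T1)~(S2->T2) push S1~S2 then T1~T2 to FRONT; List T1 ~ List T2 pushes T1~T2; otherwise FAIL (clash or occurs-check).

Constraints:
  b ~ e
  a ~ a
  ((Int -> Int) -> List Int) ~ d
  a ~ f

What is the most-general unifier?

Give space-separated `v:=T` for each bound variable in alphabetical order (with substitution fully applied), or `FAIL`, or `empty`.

step 1: unify b ~ e  [subst: {-} | 3 pending]
  bind b := e
step 2: unify a ~ a  [subst: {b:=e} | 2 pending]
  -> identical, skip
step 3: unify ((Int -> Int) -> List Int) ~ d  [subst: {b:=e} | 1 pending]
  bind d := ((Int -> Int) -> List Int)
step 4: unify a ~ f  [subst: {b:=e, d:=((Int -> Int) -> List Int)} | 0 pending]
  bind a := f

Answer: a:=f b:=e d:=((Int -> Int) -> List Int)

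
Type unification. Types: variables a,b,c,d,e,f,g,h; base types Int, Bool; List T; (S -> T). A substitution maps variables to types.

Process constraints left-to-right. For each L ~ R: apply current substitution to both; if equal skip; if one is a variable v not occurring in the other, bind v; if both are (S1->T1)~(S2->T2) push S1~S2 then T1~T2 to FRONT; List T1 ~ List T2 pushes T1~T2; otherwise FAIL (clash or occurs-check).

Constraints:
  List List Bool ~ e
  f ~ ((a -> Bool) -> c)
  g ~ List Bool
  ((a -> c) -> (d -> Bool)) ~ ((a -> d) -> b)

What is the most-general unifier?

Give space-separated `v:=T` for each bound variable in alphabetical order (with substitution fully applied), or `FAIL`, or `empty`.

step 1: unify List List Bool ~ e  [subst: {-} | 3 pending]
  bind e := List List Bool
step 2: unify f ~ ((a -> Bool) -> c)  [subst: {e:=List List Bool} | 2 pending]
  bind f := ((a -> Bool) -> c)
step 3: unify g ~ List Bool  [subst: {e:=List List Bool, f:=((a -> Bool) -> c)} | 1 pending]
  bind g := List Bool
step 4: unify ((a -> c) -> (d -> Bool)) ~ ((a -> d) -> b)  [subst: {e:=List List Bool, f:=((a -> Bool) -> c), g:=List Bool} | 0 pending]
  -> decompose arrow: push (a -> c)~(a -> d), (d -> Bool)~b
step 5: unify (a -> c) ~ (a -> d)  [subst: {e:=List List Bool, f:=((a -> Bool) -> c), g:=List Bool} | 1 pending]
  -> decompose arrow: push a~a, c~d
step 6: unify a ~ a  [subst: {e:=List List Bool, f:=((a -> Bool) -> c), g:=List Bool} | 2 pending]
  -> identical, skip
step 7: unify c ~ d  [subst: {e:=List List Bool, f:=((a -> Bool) -> c), g:=List Bool} | 1 pending]
  bind c := d
step 8: unify (d -> Bool) ~ b  [subst: {e:=List List Bool, f:=((a -> Bool) -> c), g:=List Bool, c:=d} | 0 pending]
  bind b := (d -> Bool)

Answer: b:=(d -> Bool) c:=d e:=List List Bool f:=((a -> Bool) -> d) g:=List Bool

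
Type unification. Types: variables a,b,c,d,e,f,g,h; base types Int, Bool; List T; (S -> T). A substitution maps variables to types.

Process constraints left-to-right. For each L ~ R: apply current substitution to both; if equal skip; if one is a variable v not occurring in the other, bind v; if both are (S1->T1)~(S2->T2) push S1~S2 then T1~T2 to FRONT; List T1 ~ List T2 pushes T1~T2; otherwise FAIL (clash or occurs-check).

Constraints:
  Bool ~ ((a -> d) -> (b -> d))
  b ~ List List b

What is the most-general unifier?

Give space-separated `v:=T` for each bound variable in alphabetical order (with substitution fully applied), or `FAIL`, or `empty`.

Answer: FAIL

Derivation:
step 1: unify Bool ~ ((a -> d) -> (b -> d))  [subst: {-} | 1 pending]
  clash: Bool vs ((a -> d) -> (b -> d))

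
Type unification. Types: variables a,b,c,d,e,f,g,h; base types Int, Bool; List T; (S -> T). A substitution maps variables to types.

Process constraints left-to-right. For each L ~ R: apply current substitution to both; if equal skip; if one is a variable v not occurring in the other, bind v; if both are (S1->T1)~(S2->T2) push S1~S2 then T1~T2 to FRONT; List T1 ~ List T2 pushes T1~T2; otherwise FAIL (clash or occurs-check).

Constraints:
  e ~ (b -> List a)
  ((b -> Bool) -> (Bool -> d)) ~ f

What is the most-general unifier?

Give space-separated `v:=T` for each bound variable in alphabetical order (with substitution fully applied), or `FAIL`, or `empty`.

Answer: e:=(b -> List a) f:=((b -> Bool) -> (Bool -> d))

Derivation:
step 1: unify e ~ (b -> List a)  [subst: {-} | 1 pending]
  bind e := (b -> List a)
step 2: unify ((b -> Bool) -> (Bool -> d)) ~ f  [subst: {e:=(b -> List a)} | 0 pending]
  bind f := ((b -> Bool) -> (Bool -> d))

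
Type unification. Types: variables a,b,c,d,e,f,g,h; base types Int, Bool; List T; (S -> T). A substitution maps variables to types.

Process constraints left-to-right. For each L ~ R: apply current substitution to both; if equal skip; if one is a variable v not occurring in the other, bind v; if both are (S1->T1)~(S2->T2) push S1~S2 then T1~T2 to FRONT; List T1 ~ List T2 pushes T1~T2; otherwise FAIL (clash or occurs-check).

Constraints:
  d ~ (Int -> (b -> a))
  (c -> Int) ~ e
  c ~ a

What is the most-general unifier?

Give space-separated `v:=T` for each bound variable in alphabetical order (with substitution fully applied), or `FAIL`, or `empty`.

step 1: unify d ~ (Int -> (b -> a))  [subst: {-} | 2 pending]
  bind d := (Int -> (b -> a))
step 2: unify (c -> Int) ~ e  [subst: {d:=(Int -> (b -> a))} | 1 pending]
  bind e := (c -> Int)
step 3: unify c ~ a  [subst: {d:=(Int -> (b -> a)), e:=(c -> Int)} | 0 pending]
  bind c := a

Answer: c:=a d:=(Int -> (b -> a)) e:=(a -> Int)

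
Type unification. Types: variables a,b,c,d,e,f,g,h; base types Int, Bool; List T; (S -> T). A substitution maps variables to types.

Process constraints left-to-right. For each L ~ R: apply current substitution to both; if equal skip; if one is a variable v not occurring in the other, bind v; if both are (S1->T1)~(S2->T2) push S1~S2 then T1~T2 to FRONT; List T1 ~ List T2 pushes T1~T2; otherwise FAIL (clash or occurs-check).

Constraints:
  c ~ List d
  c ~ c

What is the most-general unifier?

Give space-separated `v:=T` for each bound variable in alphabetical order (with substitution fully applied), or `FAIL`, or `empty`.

Answer: c:=List d

Derivation:
step 1: unify c ~ List d  [subst: {-} | 1 pending]
  bind c := List d
step 2: unify List d ~ List d  [subst: {c:=List d} | 0 pending]
  -> identical, skip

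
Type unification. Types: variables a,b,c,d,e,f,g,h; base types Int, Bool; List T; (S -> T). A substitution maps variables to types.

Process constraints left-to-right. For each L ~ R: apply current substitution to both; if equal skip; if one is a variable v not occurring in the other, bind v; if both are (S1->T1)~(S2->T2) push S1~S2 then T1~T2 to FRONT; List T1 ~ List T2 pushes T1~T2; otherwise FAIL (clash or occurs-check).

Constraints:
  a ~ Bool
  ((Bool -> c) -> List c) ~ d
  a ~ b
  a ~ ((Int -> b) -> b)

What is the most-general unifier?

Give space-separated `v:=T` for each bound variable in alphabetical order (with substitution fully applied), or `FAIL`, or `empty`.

Answer: FAIL

Derivation:
step 1: unify a ~ Bool  [subst: {-} | 3 pending]
  bind a := Bool
step 2: unify ((Bool -> c) -> List c) ~ d  [subst: {a:=Bool} | 2 pending]
  bind d := ((Bool -> c) -> List c)
step 3: unify Bool ~ b  [subst: {a:=Bool, d:=((Bool -> c) -> List c)} | 1 pending]
  bind b := Bool
step 4: unify Bool ~ ((Int -> Bool) -> Bool)  [subst: {a:=Bool, d:=((Bool -> c) -> List c), b:=Bool} | 0 pending]
  clash: Bool vs ((Int -> Bool) -> Bool)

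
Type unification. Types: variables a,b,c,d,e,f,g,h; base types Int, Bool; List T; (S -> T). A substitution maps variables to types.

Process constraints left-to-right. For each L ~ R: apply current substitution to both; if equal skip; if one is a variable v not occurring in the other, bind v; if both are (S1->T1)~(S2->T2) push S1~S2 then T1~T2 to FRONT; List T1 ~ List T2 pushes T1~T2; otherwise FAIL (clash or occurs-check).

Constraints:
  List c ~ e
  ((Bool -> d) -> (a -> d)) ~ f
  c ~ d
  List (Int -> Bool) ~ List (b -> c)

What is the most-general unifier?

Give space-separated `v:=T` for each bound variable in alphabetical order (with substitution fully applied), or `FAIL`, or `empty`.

step 1: unify List c ~ e  [subst: {-} | 3 pending]
  bind e := List c
step 2: unify ((Bool -> d) -> (a -> d)) ~ f  [subst: {e:=List c} | 2 pending]
  bind f := ((Bool -> d) -> (a -> d))
step 3: unify c ~ d  [subst: {e:=List c, f:=((Bool -> d) -> (a -> d))} | 1 pending]
  bind c := d
step 4: unify List (Int -> Bool) ~ List (b -> d)  [subst: {e:=List c, f:=((Bool -> d) -> (a -> d)), c:=d} | 0 pending]
  -> decompose List: push (Int -> Bool)~(b -> d)
step 5: unify (Int -> Bool) ~ (b -> d)  [subst: {e:=List c, f:=((Bool -> d) -> (a -> d)), c:=d} | 0 pending]
  -> decompose arrow: push Int~b, Bool~d
step 6: unify Int ~ b  [subst: {e:=List c, f:=((Bool -> d) -> (a -> d)), c:=d} | 1 pending]
  bind b := Int
step 7: unify Bool ~ d  [subst: {e:=List c, f:=((Bool -> d) -> (a -> d)), c:=d, b:=Int} | 0 pending]
  bind d := Bool

Answer: b:=Int c:=Bool d:=Bool e:=List Bool f:=((Bool -> Bool) -> (a -> Bool))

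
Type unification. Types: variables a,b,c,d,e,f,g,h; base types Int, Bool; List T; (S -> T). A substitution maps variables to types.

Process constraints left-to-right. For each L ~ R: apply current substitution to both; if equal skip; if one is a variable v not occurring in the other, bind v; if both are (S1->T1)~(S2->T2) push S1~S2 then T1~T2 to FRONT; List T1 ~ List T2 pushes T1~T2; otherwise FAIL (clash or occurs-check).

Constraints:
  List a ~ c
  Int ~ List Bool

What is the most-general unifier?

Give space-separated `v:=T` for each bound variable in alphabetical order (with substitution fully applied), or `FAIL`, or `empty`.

Answer: FAIL

Derivation:
step 1: unify List a ~ c  [subst: {-} | 1 pending]
  bind c := List a
step 2: unify Int ~ List Bool  [subst: {c:=List a} | 0 pending]
  clash: Int vs List Bool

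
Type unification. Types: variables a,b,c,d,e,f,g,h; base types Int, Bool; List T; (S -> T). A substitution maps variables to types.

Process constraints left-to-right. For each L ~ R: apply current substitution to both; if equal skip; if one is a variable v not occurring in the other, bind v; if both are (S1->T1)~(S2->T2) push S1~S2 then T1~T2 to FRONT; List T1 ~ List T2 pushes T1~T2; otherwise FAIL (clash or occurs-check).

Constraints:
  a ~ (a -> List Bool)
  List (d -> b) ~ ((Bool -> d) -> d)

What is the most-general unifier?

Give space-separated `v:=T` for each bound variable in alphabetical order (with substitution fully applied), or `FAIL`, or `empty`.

step 1: unify a ~ (a -> List Bool)  [subst: {-} | 1 pending]
  occurs-check fail: a in (a -> List Bool)

Answer: FAIL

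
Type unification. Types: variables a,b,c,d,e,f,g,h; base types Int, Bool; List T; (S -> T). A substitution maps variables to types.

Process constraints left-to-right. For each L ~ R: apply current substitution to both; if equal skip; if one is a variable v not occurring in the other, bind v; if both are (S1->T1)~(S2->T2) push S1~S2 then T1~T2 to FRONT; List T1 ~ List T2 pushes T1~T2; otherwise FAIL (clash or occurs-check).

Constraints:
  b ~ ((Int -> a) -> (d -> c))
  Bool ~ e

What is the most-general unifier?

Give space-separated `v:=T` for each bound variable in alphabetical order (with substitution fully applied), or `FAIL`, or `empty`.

step 1: unify b ~ ((Int -> a) -> (d -> c))  [subst: {-} | 1 pending]
  bind b := ((Int -> a) -> (d -> c))
step 2: unify Bool ~ e  [subst: {b:=((Int -> a) -> (d -> c))} | 0 pending]
  bind e := Bool

Answer: b:=((Int -> a) -> (d -> c)) e:=Bool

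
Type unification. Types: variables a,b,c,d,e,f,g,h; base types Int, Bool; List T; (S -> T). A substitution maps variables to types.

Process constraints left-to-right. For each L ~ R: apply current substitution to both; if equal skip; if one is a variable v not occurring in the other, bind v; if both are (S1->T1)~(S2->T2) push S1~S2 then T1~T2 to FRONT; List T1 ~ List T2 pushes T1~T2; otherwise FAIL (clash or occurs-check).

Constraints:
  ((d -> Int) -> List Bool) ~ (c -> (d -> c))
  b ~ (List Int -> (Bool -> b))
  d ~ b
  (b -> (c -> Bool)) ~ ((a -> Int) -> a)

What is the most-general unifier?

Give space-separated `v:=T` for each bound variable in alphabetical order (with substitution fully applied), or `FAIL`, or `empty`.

Answer: FAIL

Derivation:
step 1: unify ((d -> Int) -> List Bool) ~ (c -> (d -> c))  [subst: {-} | 3 pending]
  -> decompose arrow: push (d -> Int)~c, List Bool~(d -> c)
step 2: unify (d -> Int) ~ c  [subst: {-} | 4 pending]
  bind c := (d -> Int)
step 3: unify List Bool ~ (d -> (d -> Int))  [subst: {c:=(d -> Int)} | 3 pending]
  clash: List Bool vs (d -> (d -> Int))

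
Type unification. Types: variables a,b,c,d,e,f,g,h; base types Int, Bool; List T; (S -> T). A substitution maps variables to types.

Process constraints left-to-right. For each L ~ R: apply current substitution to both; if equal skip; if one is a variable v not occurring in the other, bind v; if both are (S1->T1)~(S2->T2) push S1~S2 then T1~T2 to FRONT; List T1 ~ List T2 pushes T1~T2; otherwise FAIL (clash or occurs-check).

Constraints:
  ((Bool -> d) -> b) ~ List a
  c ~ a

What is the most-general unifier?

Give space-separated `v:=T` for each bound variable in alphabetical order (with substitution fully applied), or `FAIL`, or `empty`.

Answer: FAIL

Derivation:
step 1: unify ((Bool -> d) -> b) ~ List a  [subst: {-} | 1 pending]
  clash: ((Bool -> d) -> b) vs List a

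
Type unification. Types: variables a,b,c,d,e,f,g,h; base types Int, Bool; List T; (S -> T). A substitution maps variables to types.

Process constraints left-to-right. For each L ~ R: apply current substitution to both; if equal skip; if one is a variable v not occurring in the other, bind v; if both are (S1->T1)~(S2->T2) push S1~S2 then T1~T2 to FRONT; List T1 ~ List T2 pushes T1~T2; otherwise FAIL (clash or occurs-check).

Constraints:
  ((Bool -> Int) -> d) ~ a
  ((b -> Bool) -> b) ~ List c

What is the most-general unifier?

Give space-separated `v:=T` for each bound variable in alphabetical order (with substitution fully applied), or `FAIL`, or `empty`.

step 1: unify ((Bool -> Int) -> d) ~ a  [subst: {-} | 1 pending]
  bind a := ((Bool -> Int) -> d)
step 2: unify ((b -> Bool) -> b) ~ List c  [subst: {a:=((Bool -> Int) -> d)} | 0 pending]
  clash: ((b -> Bool) -> b) vs List c

Answer: FAIL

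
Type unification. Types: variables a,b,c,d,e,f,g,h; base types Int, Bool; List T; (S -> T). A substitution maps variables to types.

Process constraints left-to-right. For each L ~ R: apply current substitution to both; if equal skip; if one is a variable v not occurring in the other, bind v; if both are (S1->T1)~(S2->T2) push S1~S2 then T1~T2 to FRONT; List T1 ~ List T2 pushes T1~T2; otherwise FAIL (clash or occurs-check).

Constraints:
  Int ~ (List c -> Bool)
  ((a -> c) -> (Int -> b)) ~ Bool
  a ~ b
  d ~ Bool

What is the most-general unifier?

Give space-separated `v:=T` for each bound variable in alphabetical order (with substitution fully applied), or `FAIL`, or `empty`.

step 1: unify Int ~ (List c -> Bool)  [subst: {-} | 3 pending]
  clash: Int vs (List c -> Bool)

Answer: FAIL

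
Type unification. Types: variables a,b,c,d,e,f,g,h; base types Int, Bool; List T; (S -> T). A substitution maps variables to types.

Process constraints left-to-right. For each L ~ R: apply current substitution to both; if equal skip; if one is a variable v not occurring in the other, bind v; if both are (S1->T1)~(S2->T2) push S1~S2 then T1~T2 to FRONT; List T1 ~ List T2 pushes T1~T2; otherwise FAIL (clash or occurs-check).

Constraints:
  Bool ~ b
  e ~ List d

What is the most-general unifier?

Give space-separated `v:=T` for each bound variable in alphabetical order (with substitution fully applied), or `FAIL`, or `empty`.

step 1: unify Bool ~ b  [subst: {-} | 1 pending]
  bind b := Bool
step 2: unify e ~ List d  [subst: {b:=Bool} | 0 pending]
  bind e := List d

Answer: b:=Bool e:=List d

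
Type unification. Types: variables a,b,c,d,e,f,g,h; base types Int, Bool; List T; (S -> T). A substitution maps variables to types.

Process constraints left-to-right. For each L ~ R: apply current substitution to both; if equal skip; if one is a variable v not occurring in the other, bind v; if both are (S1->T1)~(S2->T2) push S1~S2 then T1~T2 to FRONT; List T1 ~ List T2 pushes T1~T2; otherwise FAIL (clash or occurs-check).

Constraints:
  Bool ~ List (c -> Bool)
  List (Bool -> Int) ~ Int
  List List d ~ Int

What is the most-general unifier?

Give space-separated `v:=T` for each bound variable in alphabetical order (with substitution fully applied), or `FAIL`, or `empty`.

Answer: FAIL

Derivation:
step 1: unify Bool ~ List (c -> Bool)  [subst: {-} | 2 pending]
  clash: Bool vs List (c -> Bool)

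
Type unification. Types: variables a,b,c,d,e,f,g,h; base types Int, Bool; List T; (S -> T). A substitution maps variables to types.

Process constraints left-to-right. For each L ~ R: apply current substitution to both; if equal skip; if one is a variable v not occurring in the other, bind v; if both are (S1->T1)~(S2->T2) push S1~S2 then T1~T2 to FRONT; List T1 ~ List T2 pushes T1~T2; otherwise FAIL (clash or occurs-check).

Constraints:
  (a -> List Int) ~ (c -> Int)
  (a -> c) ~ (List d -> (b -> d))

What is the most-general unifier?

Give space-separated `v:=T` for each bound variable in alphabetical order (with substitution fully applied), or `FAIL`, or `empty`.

Answer: FAIL

Derivation:
step 1: unify (a -> List Int) ~ (c -> Int)  [subst: {-} | 1 pending]
  -> decompose arrow: push a~c, List Int~Int
step 2: unify a ~ c  [subst: {-} | 2 pending]
  bind a := c
step 3: unify List Int ~ Int  [subst: {a:=c} | 1 pending]
  clash: List Int vs Int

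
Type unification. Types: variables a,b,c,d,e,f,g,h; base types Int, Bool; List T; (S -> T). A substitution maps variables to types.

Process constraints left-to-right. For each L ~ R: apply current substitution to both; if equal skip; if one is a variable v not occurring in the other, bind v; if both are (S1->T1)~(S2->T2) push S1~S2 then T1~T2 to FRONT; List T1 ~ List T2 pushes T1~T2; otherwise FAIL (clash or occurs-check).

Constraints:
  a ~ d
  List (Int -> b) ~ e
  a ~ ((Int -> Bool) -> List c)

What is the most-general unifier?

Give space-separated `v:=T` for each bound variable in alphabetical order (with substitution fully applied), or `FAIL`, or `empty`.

step 1: unify a ~ d  [subst: {-} | 2 pending]
  bind a := d
step 2: unify List (Int -> b) ~ e  [subst: {a:=d} | 1 pending]
  bind e := List (Int -> b)
step 3: unify d ~ ((Int -> Bool) -> List c)  [subst: {a:=d, e:=List (Int -> b)} | 0 pending]
  bind d := ((Int -> Bool) -> List c)

Answer: a:=((Int -> Bool) -> List c) d:=((Int -> Bool) -> List c) e:=List (Int -> b)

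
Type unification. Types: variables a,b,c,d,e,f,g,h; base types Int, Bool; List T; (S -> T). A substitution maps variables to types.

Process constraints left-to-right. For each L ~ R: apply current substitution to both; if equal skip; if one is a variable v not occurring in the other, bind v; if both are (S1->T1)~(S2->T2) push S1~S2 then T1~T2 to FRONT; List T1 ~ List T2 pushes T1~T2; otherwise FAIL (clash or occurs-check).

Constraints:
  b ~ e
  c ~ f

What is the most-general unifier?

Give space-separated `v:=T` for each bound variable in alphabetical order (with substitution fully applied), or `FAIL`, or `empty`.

step 1: unify b ~ e  [subst: {-} | 1 pending]
  bind b := e
step 2: unify c ~ f  [subst: {b:=e} | 0 pending]
  bind c := f

Answer: b:=e c:=f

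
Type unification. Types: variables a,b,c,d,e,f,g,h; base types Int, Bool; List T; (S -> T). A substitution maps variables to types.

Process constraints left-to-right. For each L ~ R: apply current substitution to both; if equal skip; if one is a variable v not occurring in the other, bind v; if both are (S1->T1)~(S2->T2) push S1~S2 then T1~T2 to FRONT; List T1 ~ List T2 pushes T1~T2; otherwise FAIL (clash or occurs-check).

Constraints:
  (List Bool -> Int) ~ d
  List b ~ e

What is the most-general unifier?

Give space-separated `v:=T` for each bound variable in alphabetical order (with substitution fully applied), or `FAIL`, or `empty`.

Answer: d:=(List Bool -> Int) e:=List b

Derivation:
step 1: unify (List Bool -> Int) ~ d  [subst: {-} | 1 pending]
  bind d := (List Bool -> Int)
step 2: unify List b ~ e  [subst: {d:=(List Bool -> Int)} | 0 pending]
  bind e := List b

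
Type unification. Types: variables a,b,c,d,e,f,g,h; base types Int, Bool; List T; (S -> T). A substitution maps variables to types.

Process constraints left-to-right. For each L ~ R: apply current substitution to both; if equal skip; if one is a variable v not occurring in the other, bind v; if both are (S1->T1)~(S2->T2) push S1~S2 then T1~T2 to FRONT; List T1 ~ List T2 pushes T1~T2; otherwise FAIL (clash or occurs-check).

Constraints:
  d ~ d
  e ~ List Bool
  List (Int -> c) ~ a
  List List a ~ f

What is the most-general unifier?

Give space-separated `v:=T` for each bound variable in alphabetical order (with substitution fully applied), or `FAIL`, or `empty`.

Answer: a:=List (Int -> c) e:=List Bool f:=List List List (Int -> c)

Derivation:
step 1: unify d ~ d  [subst: {-} | 3 pending]
  -> identical, skip
step 2: unify e ~ List Bool  [subst: {-} | 2 pending]
  bind e := List Bool
step 3: unify List (Int -> c) ~ a  [subst: {e:=List Bool} | 1 pending]
  bind a := List (Int -> c)
step 4: unify List List List (Int -> c) ~ f  [subst: {e:=List Bool, a:=List (Int -> c)} | 0 pending]
  bind f := List List List (Int -> c)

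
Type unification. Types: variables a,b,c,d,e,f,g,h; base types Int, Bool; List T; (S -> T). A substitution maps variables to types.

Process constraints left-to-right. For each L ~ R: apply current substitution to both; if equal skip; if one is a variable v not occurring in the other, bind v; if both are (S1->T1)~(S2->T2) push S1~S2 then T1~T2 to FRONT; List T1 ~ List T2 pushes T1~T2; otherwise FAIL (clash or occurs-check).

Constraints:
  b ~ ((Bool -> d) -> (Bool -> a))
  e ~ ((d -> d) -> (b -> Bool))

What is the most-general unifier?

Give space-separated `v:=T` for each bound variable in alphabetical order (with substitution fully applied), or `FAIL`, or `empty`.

Answer: b:=((Bool -> d) -> (Bool -> a)) e:=((d -> d) -> (((Bool -> d) -> (Bool -> a)) -> Bool))

Derivation:
step 1: unify b ~ ((Bool -> d) -> (Bool -> a))  [subst: {-} | 1 pending]
  bind b := ((Bool -> d) -> (Bool -> a))
step 2: unify e ~ ((d -> d) -> (((Bool -> d) -> (Bool -> a)) -> Bool))  [subst: {b:=((Bool -> d) -> (Bool -> a))} | 0 pending]
  bind e := ((d -> d) -> (((Bool -> d) -> (Bool -> a)) -> Bool))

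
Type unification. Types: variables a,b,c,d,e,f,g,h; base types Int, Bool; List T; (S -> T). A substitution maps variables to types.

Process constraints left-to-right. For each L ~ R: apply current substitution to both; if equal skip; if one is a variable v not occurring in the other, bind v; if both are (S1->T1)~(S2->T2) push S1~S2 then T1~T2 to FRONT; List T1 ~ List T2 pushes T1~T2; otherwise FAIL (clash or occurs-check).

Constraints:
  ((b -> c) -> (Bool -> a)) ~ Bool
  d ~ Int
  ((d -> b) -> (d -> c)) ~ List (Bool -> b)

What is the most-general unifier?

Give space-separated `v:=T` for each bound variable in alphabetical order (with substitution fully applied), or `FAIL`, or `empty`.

Answer: FAIL

Derivation:
step 1: unify ((b -> c) -> (Bool -> a)) ~ Bool  [subst: {-} | 2 pending]
  clash: ((b -> c) -> (Bool -> a)) vs Bool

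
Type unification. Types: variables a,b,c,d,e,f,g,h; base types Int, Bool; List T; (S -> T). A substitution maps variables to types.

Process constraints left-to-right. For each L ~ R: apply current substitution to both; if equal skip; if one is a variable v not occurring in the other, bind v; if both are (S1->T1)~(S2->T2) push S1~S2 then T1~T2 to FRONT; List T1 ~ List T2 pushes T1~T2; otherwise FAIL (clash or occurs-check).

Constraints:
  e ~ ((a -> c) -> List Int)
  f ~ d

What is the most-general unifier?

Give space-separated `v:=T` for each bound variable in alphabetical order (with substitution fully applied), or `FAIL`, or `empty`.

step 1: unify e ~ ((a -> c) -> List Int)  [subst: {-} | 1 pending]
  bind e := ((a -> c) -> List Int)
step 2: unify f ~ d  [subst: {e:=((a -> c) -> List Int)} | 0 pending]
  bind f := d

Answer: e:=((a -> c) -> List Int) f:=d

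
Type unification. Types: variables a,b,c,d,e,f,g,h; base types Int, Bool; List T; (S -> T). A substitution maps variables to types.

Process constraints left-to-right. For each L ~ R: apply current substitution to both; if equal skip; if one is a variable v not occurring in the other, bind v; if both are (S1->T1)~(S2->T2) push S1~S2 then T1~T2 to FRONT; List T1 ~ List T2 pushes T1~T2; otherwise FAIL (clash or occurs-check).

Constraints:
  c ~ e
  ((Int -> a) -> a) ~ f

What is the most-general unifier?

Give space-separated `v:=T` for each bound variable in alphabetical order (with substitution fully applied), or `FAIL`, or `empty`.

Answer: c:=e f:=((Int -> a) -> a)

Derivation:
step 1: unify c ~ e  [subst: {-} | 1 pending]
  bind c := e
step 2: unify ((Int -> a) -> a) ~ f  [subst: {c:=e} | 0 pending]
  bind f := ((Int -> a) -> a)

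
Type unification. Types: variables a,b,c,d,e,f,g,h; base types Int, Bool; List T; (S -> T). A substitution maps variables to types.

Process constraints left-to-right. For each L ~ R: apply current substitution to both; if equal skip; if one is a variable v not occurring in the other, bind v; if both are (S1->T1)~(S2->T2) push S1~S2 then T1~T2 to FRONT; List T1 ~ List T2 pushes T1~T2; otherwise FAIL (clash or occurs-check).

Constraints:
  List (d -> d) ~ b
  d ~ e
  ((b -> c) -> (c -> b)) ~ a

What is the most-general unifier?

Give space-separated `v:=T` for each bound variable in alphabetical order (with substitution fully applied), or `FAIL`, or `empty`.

Answer: a:=((List (e -> e) -> c) -> (c -> List (e -> e))) b:=List (e -> e) d:=e

Derivation:
step 1: unify List (d -> d) ~ b  [subst: {-} | 2 pending]
  bind b := List (d -> d)
step 2: unify d ~ e  [subst: {b:=List (d -> d)} | 1 pending]
  bind d := e
step 3: unify ((List (e -> e) -> c) -> (c -> List (e -> e))) ~ a  [subst: {b:=List (d -> d), d:=e} | 0 pending]
  bind a := ((List (e -> e) -> c) -> (c -> List (e -> e)))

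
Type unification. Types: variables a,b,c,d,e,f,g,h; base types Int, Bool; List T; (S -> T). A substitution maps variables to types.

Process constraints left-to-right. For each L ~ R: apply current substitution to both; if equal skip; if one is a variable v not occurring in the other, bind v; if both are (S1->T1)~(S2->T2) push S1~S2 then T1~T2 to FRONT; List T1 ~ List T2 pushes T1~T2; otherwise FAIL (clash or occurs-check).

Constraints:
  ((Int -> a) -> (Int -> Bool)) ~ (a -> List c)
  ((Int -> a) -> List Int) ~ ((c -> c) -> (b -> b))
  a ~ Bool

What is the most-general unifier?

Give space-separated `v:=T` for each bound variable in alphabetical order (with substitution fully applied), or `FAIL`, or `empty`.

Answer: FAIL

Derivation:
step 1: unify ((Int -> a) -> (Int -> Bool)) ~ (a -> List c)  [subst: {-} | 2 pending]
  -> decompose arrow: push (Int -> a)~a, (Int -> Bool)~List c
step 2: unify (Int -> a) ~ a  [subst: {-} | 3 pending]
  occurs-check fail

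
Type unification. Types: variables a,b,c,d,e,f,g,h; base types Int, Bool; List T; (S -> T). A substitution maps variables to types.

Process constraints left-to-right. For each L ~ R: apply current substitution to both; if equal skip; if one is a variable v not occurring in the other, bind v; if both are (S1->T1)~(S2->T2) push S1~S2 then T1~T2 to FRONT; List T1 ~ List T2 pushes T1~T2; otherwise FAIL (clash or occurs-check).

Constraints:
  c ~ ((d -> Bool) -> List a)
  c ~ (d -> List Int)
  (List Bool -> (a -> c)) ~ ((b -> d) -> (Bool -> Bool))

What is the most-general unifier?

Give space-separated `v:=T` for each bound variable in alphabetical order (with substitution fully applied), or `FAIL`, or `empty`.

step 1: unify c ~ ((d -> Bool) -> List a)  [subst: {-} | 2 pending]
  bind c := ((d -> Bool) -> List a)
step 2: unify ((d -> Bool) -> List a) ~ (d -> List Int)  [subst: {c:=((d -> Bool) -> List a)} | 1 pending]
  -> decompose arrow: push (d -> Bool)~d, List a~List Int
step 3: unify (d -> Bool) ~ d  [subst: {c:=((d -> Bool) -> List a)} | 2 pending]
  occurs-check fail

Answer: FAIL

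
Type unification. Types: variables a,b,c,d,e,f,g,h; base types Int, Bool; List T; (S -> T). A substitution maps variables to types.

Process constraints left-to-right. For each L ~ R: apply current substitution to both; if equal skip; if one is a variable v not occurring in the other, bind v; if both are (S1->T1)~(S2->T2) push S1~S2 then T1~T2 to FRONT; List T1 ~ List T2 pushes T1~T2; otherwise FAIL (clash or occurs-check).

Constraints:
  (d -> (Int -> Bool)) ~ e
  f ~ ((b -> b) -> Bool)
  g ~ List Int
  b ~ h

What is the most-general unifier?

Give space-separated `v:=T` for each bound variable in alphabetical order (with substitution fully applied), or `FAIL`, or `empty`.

Answer: b:=h e:=(d -> (Int -> Bool)) f:=((h -> h) -> Bool) g:=List Int

Derivation:
step 1: unify (d -> (Int -> Bool)) ~ e  [subst: {-} | 3 pending]
  bind e := (d -> (Int -> Bool))
step 2: unify f ~ ((b -> b) -> Bool)  [subst: {e:=(d -> (Int -> Bool))} | 2 pending]
  bind f := ((b -> b) -> Bool)
step 3: unify g ~ List Int  [subst: {e:=(d -> (Int -> Bool)), f:=((b -> b) -> Bool)} | 1 pending]
  bind g := List Int
step 4: unify b ~ h  [subst: {e:=(d -> (Int -> Bool)), f:=((b -> b) -> Bool), g:=List Int} | 0 pending]
  bind b := h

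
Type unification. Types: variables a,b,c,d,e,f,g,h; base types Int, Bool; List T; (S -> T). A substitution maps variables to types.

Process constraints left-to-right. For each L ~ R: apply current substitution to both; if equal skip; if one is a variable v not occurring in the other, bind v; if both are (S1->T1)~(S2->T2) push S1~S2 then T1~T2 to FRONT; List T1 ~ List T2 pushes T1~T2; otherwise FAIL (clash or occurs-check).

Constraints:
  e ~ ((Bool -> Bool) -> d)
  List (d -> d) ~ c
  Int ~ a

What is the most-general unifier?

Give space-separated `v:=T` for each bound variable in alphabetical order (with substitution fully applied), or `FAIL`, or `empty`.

step 1: unify e ~ ((Bool -> Bool) -> d)  [subst: {-} | 2 pending]
  bind e := ((Bool -> Bool) -> d)
step 2: unify List (d -> d) ~ c  [subst: {e:=((Bool -> Bool) -> d)} | 1 pending]
  bind c := List (d -> d)
step 3: unify Int ~ a  [subst: {e:=((Bool -> Bool) -> d), c:=List (d -> d)} | 0 pending]
  bind a := Int

Answer: a:=Int c:=List (d -> d) e:=((Bool -> Bool) -> d)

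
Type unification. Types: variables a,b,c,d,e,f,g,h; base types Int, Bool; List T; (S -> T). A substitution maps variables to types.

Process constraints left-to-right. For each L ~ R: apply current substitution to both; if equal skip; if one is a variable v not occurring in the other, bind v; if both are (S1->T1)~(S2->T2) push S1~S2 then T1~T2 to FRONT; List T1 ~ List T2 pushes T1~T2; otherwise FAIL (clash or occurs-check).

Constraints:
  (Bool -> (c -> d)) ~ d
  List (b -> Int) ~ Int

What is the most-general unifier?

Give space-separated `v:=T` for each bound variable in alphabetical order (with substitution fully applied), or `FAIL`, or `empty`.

Answer: FAIL

Derivation:
step 1: unify (Bool -> (c -> d)) ~ d  [subst: {-} | 1 pending]
  occurs-check fail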